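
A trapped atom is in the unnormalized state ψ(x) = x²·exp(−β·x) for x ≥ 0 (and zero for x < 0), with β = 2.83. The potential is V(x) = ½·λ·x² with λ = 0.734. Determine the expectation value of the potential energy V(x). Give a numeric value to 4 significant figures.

⟨V⟩ = ∫ V(x)·|ψ|² dx / ∫|ψ|² dx.
Every integrand reduces to terms xʲ·e^(−2βx) on [0, ∞); use ∫₀^∞ xʲ·e^(−2βx) dx = j!/(2β)^(j+1).
State is unnormalized: ∫|ψ|² dx = 0.0041317, and ∫ψ*·V(x)·ψ dx = 0.0014200, so ⟨V⟩ = 0.0014200 / 0.0041317.
⟨V⟩ = 0.34368.

0.3437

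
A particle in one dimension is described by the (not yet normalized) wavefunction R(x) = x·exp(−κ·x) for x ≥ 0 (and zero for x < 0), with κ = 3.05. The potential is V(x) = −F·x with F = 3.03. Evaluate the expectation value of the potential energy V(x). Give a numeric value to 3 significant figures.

⟨V⟩ = ∫ V(x)·|R|² dx / ∫|R|² dx.
Every integrand reduces to terms xʲ·e^(−2κx) on [0, ∞); use ∫₀^∞ xʲ·e^(−2κx) dx = j!/(2κ)^(j+1).
State is unnormalized: ∫|R|² dx = 0.0088113, and ∫R*·V(x)·R dx = -0.013130, so ⟨V⟩ = -0.013130 / 0.0088113.
⟨V⟩ = -1.4902.

-1.49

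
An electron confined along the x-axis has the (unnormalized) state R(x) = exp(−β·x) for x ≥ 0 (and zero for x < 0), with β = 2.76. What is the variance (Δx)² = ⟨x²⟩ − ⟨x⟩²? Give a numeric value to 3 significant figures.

Compute ⟨x⟩ and ⟨x²⟩ separately, then (Δx)² = ⟨x²⟩ − ⟨x⟩².
Every integrand reduces to terms xʲ·e^(−2βx) on [0, ∞); use ∫₀^∞ xʲ·e^(−2βx) dx = j!/(2β)^(j+1).
Normalization: ∫|R|² dx = 0.18116.
⟨x⟩ = 0.18116 and ⟨x²⟩ = 0.065637.
(Δx)² = 0.065637 − (0.18116)² = 0.032819.

0.0328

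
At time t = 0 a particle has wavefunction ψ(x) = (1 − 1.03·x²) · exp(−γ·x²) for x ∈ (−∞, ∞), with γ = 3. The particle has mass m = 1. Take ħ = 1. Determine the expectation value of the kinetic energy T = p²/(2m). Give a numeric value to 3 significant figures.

2.16

T = −(ħ²/2m) d²/dx², so ⟨T⟩ = −(ħ²/2m) ∫ ψ*·ψ'' dx / ∫|ψ|² dx; with m = 1.
Expand each integrand as polynomial × e^(−2γx²) and use ∫x^(2j)·e^(−2γx²) dx = (2j−1)!!/(4γ)^j · √(π/(2γ)), odd powers → 0; here √(π/(2γ)) = 0.72360. Differentiate with the product rule, d/dx e^(−γx²) = −2γx·e^(−γx²).
State is unnormalized: ∫|ψ|² dx = 0.61538, and ∫ψ*·(−ħ²/2m · ψ'') dx = 1.3277, so ⟨T⟩ = 1.3277 / 0.61538.
⟨T⟩ = 2.1576.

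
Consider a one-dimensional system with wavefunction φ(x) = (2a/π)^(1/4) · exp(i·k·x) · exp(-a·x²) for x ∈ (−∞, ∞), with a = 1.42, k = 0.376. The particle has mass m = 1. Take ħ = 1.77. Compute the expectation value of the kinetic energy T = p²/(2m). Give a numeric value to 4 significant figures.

2.446

T = −(ħ²/2m) d²/dx², so ⟨T⟩ = −(ħ²/2m) ∫ φ*·φ'' dx; with m = 1.
Gaussian moments: ∫x^(2j)·e^(−2ax²) dx = (2j−1)!!/(4a)^j · √(π/(2a)), odd powers integrate to 0; here √(π/(2a)) = 1.0518. Derivatives: φ′ = (ik − 2ax)·φ, φ″ = ((ik − 2ax)² − 2a)·φ; the odd-in-x pieces drop out.
⟨T⟩ = 2.4458.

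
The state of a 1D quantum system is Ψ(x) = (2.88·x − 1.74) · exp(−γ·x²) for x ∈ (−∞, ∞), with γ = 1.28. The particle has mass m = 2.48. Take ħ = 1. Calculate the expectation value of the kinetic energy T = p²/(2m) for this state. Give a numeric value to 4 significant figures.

T = −(ħ²/2m) d²/dx², so ⟨T⟩ = −(ħ²/2m) ∫ Ψ*·Ψ'' dx / ∫|Ψ|² dx; with m = 2.48.
Expand each integrand as polynomial × e^(−2γx²) and use ∫x^(2j)·e^(−2γx²) dx = (2j−1)!!/(4γ)^j · √(π/(2γ)), odd powers → 0; here √(π/(2γ)) = 1.1078. Differentiate with the product rule, d/dx e^(−γx²) = −2γx·e^(−γx²).
State is unnormalized: ∫|Ψ|² dx = 5.1485, and ∫Ψ*·(−ħ²/2m · Ψ'') dx = 2.2549, so ⟨T⟩ = 2.2549 / 5.1485.
⟨T⟩ = 0.43797.

0.4380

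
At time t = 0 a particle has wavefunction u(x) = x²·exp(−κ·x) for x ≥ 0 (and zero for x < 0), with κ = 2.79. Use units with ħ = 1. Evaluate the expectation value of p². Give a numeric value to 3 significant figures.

2.59

p² u = −ħ² d²u/dx²; ⟨p²⟩ = −ħ² ∫ u*·u'' dx / ∫|u|² dx.
Differentiate x²·exp(−κ·x) with the product rule; every integrand then reduces to terms xʲ·e^(−2κx) on [0, ∞), with ∫₀^∞ xʲ·e^(−2κx) dx = j!/(2κ)^(j+1).
State is unnormalized: ∫|u|² dx = 0.0044365, and ∫u*·(−ħ² u'') dx = 0.011511, so ⟨p²⟩ = 0.011511 / 0.0044365.
⟨p²⟩ = 2.5947.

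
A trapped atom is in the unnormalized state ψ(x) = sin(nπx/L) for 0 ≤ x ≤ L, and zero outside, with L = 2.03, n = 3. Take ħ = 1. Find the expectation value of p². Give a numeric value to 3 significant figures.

21.6

p² ψ = −ħ² d²ψ/dx²; ⟨p²⟩ = −ħ² ∫ ψ*·ψ'' dx / ∫|ψ|² dx.
d/dx sin(nπx/L) = (nπ/L)·cos(nπx/L) and d²/dx² sin(nπx/L) = −(nπ/L)²·sin(nπx/L); on 0 ≤ x ≤ L, ∫sin²(nπx/L) dx = L/2 and ∫sin(nπx/L)·cos(nπx/L) dx = 0.
State is unnormalized: ∫|ψ|² dx = 1.0150, and ∫ψ*·(−ħ² ψ'') dx = 21.878, so ⟨p²⟩ = 21.878 / 1.0150.
⟨p²⟩ = 21.555.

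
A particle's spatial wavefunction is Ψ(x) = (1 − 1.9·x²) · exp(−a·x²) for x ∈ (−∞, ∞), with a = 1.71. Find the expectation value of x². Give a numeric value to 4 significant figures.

⟨x²⟩ = ∫ x²·|Ψ|² dx / ∫|Ψ|² dx (integrals over the domain).
Expand each integrand as polynomial × e^(−2ax²) and use ∫x^(2j)·e^(−2ax²) dx = (2j−1)!!/(4a)^j · √(π/(2a)), odd powers → 0; here √(π/(2a)) = 0.95843.
State is unnormalized: ∫|Ψ|² dx = 0.64783, and ∫Ψ*·x²·Ψ dx = 0.068763, so ⟨x²⟩ = 0.068763 / 0.64783.
⟨x²⟩ = 0.10614.

0.1061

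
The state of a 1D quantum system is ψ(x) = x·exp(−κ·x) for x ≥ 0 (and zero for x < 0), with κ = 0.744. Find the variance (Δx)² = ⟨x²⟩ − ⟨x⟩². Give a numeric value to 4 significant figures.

1.355

Compute ⟨x⟩ and ⟨x²⟩ separately, then (Δx)² = ⟨x²⟩ − ⟨x⟩².
Every integrand reduces to terms xʲ·e^(−2κx) on [0, ∞); use ∫₀^∞ xʲ·e^(−2κx) dx = j!/(2κ)^(j+1).
Normalization: ∫|ψ|² dx = 0.60705.
⟨x⟩ = 2.0161 and ⟨x²⟩ = 5.4197.
(Δx)² = 5.4197 − (2.0161)² = 1.3549.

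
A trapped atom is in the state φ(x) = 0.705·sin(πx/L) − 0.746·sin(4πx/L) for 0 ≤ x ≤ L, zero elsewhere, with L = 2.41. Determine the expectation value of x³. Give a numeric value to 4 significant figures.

⟨x³⟩ = ∫ x³·|φ|² dx / ∫|φ|² dx (integrals over the domain).
On 0 ≤ x ≤ L (j ≠ l): ∫sin²(jπx/L) dx = L/2, ∫sin(jπx/L)·sin(lπx/L) dx = 0; diagonal moments ∫x·sin²(jπx/L) dx = L²/4, ∫x²·sin²(jπx/L) dx = L³·(1/6 − 1/(4j²π²)); cross terms ∫x·sin(jπx/L)·sin(lπx/L) dx = 0 for j + l even and −4jlL²/(π²(j² − l²)²) for j + l odd, ∫x²·sin(jπx/L)·sin(lπx/L) dx = (−1)^(j+l)·4jlL³/(π²(j² − l²)²); higher powers the same way via product-to-sum and parts.
State is unnormalized: ∫|φ|² dx = 1.2695, and ∫φ*·x³·φ dx = 4.1209, so ⟨x³⟩ = 4.1209 / 1.2695.
⟨x³⟩ = 3.2460.

3.246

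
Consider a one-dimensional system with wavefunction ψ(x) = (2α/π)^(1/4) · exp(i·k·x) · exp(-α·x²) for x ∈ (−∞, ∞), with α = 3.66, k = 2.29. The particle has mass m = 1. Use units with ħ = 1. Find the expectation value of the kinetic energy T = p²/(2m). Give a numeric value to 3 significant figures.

4.45

T = −(ħ²/2m) d²/dx², so ⟨T⟩ = −(ħ²/2m) ∫ ψ*·ψ'' dx; with m = 1.
Gaussian moments: ∫x^(2j)·e^(−2αx²) dx = (2j−1)!!/(4α)^j · √(π/(2α)), odd powers integrate to 0; here √(π/(2α)) = 0.65512. Derivatives: ψ′ = (ik − 2αx)·ψ, ψ″ = ((ik − 2αx)² − 2α)·ψ; the odd-in-x pieces drop out.
⟨T⟩ = 4.4521.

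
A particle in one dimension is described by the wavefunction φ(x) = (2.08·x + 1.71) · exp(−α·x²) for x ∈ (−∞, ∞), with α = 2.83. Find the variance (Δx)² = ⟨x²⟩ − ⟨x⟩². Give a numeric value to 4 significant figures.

Compute ⟨x⟩ and ⟨x²⟩ separately, then (Δx)² = ⟨x²⟩ − ⟨x⟩².
Expand each integrand as polynomial × e^(−2αx²) and use ∫x^(2j)·e^(−2αx²) dx = (2j−1)!!/(4α)^j · √(π/(2α)), odd powers → 0; here √(π/(2α)) = 0.74502.
Normalization: ∫|φ|² dx = 2.4632.
⟨x⟩ = 0.19006 and ⟨x²⟩ = 0.10876.
(Δx)² = 0.10876 − (0.19006)² = 0.072638.

0.07264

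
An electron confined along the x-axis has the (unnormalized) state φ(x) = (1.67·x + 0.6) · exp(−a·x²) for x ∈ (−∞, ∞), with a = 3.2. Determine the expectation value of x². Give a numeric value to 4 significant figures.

⟨x²⟩ = ∫ x²·|φ|² dx / ∫|φ|² dx (integrals over the domain).
Expand each integrand as polynomial × e^(−2ax²) and use ∫x^(2j)·e^(−2ax²) dx = (2j−1)!!/(4a)^j · √(π/(2a)), odd powers → 0; here √(π/(2a)) = 0.70062.
State is unnormalized: ∫|φ|² dx = 0.40488, and ∫φ*·x²·φ dx = 0.055483, so ⟨x²⟩ = 0.055483 / 0.40488.
⟨x²⟩ = 0.13704.

0.1370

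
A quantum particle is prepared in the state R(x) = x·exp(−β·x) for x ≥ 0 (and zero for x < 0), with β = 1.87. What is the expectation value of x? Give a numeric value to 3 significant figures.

0.802

⟨x⟩ = ∫ x·|R|² dx / ∫|R|² dx (integrals over the domain).
Every integrand reduces to terms xʲ·e^(−2βx) on [0, ∞); use ∫₀^∞ xʲ·e^(−2βx) dx = j!/(2β)^(j+1).
State is unnormalized: ∫|R|² dx = 0.038231, and ∫R*·x·R dx = 0.030667, so ⟨x⟩ = 0.030667 / 0.038231.
⟨x⟩ = 0.80214.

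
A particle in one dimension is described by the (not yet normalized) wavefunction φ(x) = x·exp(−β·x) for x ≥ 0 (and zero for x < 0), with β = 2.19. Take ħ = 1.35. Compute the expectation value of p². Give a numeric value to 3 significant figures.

p² φ = −ħ² d²φ/dx²; ⟨p²⟩ = −ħ² ∫ φ*·φ'' dx / ∫|φ|² dx.
Differentiate x·exp(−β·x) with the product rule; every integrand then reduces to terms xʲ·e^(−2βx) on [0, ∞), with ∫₀^∞ xʲ·e^(−2βx) dx = j!/(2β)^(j+1).
State is unnormalized: ∫|φ|² dx = 0.023802, and ∫φ*·(−ħ² φ'') dx = 0.20805, so ⟨p²⟩ = 0.20805 / 0.023802.
⟨p²⟩ = 8.7409.

8.74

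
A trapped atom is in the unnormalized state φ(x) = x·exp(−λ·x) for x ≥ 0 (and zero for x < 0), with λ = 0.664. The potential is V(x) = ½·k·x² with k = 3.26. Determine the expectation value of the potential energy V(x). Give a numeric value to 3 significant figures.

11.1

⟨V⟩ = ∫ V(x)·|φ|² dx / ∫|φ|² dx.
Every integrand reduces to terms xʲ·e^(−2λx) on [0, ∞); use ∫₀^∞ xʲ·e^(−2λx) dx = j!/(2λ)^(j+1).
State is unnormalized: ∫|φ|² dx = 0.85396, and ∫φ*·V(x)·φ dx = 9.4713, so ⟨V⟩ = 9.4713 / 0.85396.
⟨V⟩ = 11.091.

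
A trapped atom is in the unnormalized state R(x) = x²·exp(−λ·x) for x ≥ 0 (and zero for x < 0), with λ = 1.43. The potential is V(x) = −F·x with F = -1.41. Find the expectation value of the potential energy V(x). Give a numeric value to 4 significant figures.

⟨V⟩ = ∫ V(x)·|R|² dx / ∫|R|² dx.
Every integrand reduces to terms xʲ·e^(−2λx) on [0, ∞); use ∫₀^∞ xʲ·e^(−2λx) dx = j!/(2λ)^(j+1).
State is unnormalized: ∫|R|² dx = 0.12542, and ∫R*·V(x)·R dx = 0.30917, so ⟨V⟩ = 0.30917 / 0.12542.
⟨V⟩ = 2.4650.

2.465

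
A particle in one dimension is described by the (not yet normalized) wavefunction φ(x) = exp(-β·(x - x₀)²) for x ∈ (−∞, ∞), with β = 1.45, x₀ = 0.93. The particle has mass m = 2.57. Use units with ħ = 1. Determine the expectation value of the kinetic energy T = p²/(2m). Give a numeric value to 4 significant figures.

T = −(ħ²/2m) d²/dx², so ⟨T⟩ = −(ħ²/2m) ∫ φ*·φ'' dx / ∫|φ|² dx; with m = 2.57.
Gaussian moments (u = x − x₀): ∫u^(2j)·e^(−2βu²) du = (2j−1)!!/(4β)^j · √(π/(2β)), odd powers integrate to 0; here √(π/(2β)) = 1.0408. Derivatives: d/dx e^(−βu²) = −2βu·e^(−βu²), d²/dx² e^(−βu²) = (4β²u² − 2β)·e^(−βu²).
State is unnormalized: ∫|φ|² dx = 1.0408, and ∫φ*·(−ħ²/2m · φ'') dx = 0.29362, so ⟨T⟩ = 0.29362 / 1.0408.
⟨T⟩ = 0.28210.

0.2821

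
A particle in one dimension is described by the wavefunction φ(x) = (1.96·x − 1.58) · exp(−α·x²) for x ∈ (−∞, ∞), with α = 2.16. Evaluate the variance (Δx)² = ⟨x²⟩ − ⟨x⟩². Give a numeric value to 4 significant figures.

0.09133

Compute ⟨x⟩ and ⟨x²⟩ separately, then (Δx)² = ⟨x²⟩ − ⟨x⟩².
Expand each integrand as polynomial × e^(−2αx²) and use ∫x^(2j)·e^(−2αx²) dx = (2j−1)!!/(4α)^j · √(π/(2α)), odd powers → 0; here √(π/(2α)) = 0.85277.
Normalization: ∫|φ|² dx = 2.5080.
⟨x⟩ = -0.24374 and ⟨x²⟩ = 0.15074.
(Δx)² = 0.15074 − (-0.24374)² = 0.091326.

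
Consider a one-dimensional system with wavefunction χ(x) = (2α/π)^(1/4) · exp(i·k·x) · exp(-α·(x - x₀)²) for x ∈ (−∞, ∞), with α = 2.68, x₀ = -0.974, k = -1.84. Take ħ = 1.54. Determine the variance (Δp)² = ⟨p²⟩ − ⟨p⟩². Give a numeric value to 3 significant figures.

6.36

Compute ⟨p⟩ and ⟨p²⟩ separately; (Δp)² = ⟨p²⟩ − ⟨p⟩².
Gaussian moments (u = x − x₀): ∫u^(2j)·e^(−2αu²) du = (2j−1)!!/(4α)^j · √(π/(2α)), odd powers integrate to 0; here √(π/(2α)) = 0.76558. Derivatives: χ′ = (ik − 2αu)·χ, χ″ = ((ik − 2αu)² − 2α)·χ; the odd-in-u pieces drop out.
⟨p⟩ = -2.8336 and ⟨p²⟩ = 14.385.
(Δp)² = 14.385 − (-2.8336)² = 6.3559.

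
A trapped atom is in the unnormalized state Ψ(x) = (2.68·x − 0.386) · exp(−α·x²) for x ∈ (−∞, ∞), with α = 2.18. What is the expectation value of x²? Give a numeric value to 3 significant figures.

0.309

⟨x²⟩ = ∫ x²·|Ψ|² dx / ∫|Ψ|² dx (integrals over the domain).
Expand each integrand as polynomial × e^(−2αx²) and use ∫x^(2j)·e^(−2αx²) dx = (2j−1)!!/(4α)^j · √(π/(2α)), odd powers → 0; here √(π/(2α)) = 0.84885.
State is unnormalized: ∫|Ψ|² dx = 0.82565, and ∫Ψ*·x²·Ψ dx = 0.25505, so ⟨x²⟩ = 0.25505 / 0.82565.
⟨x²⟩ = 0.30890.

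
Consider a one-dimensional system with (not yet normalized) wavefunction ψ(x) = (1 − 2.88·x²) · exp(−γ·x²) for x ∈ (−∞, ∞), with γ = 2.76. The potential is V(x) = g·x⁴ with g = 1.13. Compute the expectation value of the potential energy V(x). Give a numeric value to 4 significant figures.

0.03151

⟨V⟩ = ∫ V(x)·|ψ|² dx / ∫|ψ|² dx.
Expand each integrand as polynomial × e^(−2γx²) and use ∫x^(2j)·e^(−2γx²) dx = (2j−1)!!/(4γ)^j · √(π/(2γ)), odd powers → 0; here √(π/(2γ)) = 0.75441.
State is unnormalized: ∫|ψ|² dx = 0.51482, and ∫ψ*·V(x)·ψ dx = 0.016223, so ⟨V⟩ = 0.016223 / 0.51482.
⟨V⟩ = 0.031512.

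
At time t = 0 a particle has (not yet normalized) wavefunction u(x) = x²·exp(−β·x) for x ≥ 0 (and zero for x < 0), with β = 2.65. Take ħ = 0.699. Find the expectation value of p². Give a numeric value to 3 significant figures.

p² u = −ħ² d²u/dx²; ⟨p²⟩ = −ħ² ∫ u*·u'' dx / ∫|u|² dx.
Differentiate x²·exp(−β·x) with the product rule; every integrand then reduces to terms xʲ·e^(−2βx) on [0, ∞), with ∫₀^∞ xʲ·e^(−2βx) dx = j!/(2β)^(j+1).
State is unnormalized: ∫|u|² dx = 0.0057389, and ∫u*·(−ħ² u'') dx = 0.0065638, so ⟨p²⟩ = 0.0065638 / 0.0057389.
⟨p²⟩ = 1.1437.

1.14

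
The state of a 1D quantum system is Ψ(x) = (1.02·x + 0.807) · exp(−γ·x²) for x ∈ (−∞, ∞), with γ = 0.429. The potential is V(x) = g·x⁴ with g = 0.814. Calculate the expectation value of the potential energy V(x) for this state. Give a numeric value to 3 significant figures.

2.43

⟨V⟩ = ∫ V(x)·|Ψ|² dx / ∫|Ψ|² dx.
Expand each integrand as polynomial × e^(−2γx²) and use ∫x^(2j)·e^(−2γx²) dx = (2j−1)!!/(4γ)^j · √(π/(2γ)), odd powers → 0; here √(π/(2γ)) = 1.9135.
State is unnormalized: ∫|Ψ|² dx = 2.4063, and ∫Ψ*·V(x)·Ψ dx = 5.8440, so ⟨V⟩ = 5.8440 / 2.4063.
⟨V⟩ = 2.4286.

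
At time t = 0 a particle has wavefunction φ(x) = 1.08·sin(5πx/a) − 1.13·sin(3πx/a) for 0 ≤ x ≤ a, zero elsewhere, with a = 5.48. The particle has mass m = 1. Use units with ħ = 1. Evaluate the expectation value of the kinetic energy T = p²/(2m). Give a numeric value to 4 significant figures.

2.734

T = −(ħ²/2m) d²/dx², so ⟨T⟩ = −(ħ²/2m) ∫ φ*·φ'' dx / ∫|φ|² dx; with m = 1.
d²/dx² sin(jπx/a) = −(jπ/a)²·sin(jπx/a); on 0 ≤ x ≤ a, ∫sin²(jπx/a) dx = a/2 and ∫sin(jπx/a)·sin(lπx/a) dx = 0 for j ≠ l, so only diagonal terms survive in ∫|φ|² and ∫φ·φ″; ∫φ·φ′ dx = [φ²/2] between the walls = 0.
State is unnormalized: ∫|φ|² dx = 6.6946, and ∫φ*·(−ħ²/2m · φ'') dx = 18.304, so ⟨T⟩ = 18.304 / 6.6946.
⟨T⟩ = 2.7341.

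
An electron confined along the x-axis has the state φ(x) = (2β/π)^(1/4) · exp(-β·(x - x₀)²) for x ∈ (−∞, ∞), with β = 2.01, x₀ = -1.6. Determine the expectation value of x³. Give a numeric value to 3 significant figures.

-4.69

⟨x³⟩ = ∫ x³·|φ|² dx (integrals over the domain).
Gaussian moments (u = x − x₀): ∫u^(2j)·e^(−2βu²) du = (2j−1)!!/(4β)^j · √(π/(2β)), odd powers integrate to 0; here √(π/(2β)) = 0.88402.
⟨x³⟩ = -4.6930.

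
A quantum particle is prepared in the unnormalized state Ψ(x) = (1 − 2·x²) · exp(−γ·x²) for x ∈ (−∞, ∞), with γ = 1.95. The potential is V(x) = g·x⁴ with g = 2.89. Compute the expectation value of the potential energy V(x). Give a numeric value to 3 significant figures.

⟨V⟩ = ∫ V(x)·|Ψ|² dx / ∫|Ψ|² dx.
Expand each integrand as polynomial × e^(−2γx²) and use ∫x^(2j)·e^(−2γx²) dx = (2j−1)!!/(4γ)^j · √(π/(2γ)), odd powers → 0; here √(π/(2γ)) = 0.89752.
State is unnormalized: ∫|Ψ|² dx = 0.61428, and ∫Ψ*·V(x)·Ψ dx = 0.094265, so ⟨V⟩ = 0.094265 / 0.61428.
⟨V⟩ = 0.15346.

0.153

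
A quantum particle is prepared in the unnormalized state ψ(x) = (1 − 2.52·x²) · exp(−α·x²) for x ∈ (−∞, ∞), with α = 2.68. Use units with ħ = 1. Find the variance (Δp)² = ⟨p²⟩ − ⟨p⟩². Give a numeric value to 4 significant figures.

7.154

Compute ⟨p⟩ and ⟨p²⟩ separately; (Δp)² = ⟨p²⟩ − ⟨p⟩².
Expand each integrand as polynomial × e^(−2αx²) and use ∫x^(2j)·e^(−2αx²) dx = (2j−1)!!/(4α)^j · √(π/(2α)), odd powers → 0; here √(π/(2α)) = 0.76558. Differentiate with the product rule, d/dx e^(−αx²) = −2αx·e^(−αx²).
Normalization: ∫|ψ|² dx = 0.53256.
⟨p⟩ = 0.0000 and ⟨p²⟩ = 7.1542.
(Δp)² = 7.1542 − (0.0000)² = 7.1542.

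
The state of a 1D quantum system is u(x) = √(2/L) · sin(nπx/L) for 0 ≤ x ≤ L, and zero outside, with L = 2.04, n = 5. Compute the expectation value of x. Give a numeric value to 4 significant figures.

1.020

⟨x⟩ = ∫ x·|u|² dx (integrals over the domain).
With sin²θ = (1 − cos2θ)/2 on 0 ≤ x ≤ L: ∫sin²(nπx/L) dx = L/2, ∫x·sin²(nπx/L) dx = L²/4, ∫x²·sin²(nπx/L) dx = L³·(1/6 − 1/(4n²π²)); higher powers xᵏ the same way, integrating xᵏ·cos(2nπx/L) by parts.
⟨x⟩ = 1.0200.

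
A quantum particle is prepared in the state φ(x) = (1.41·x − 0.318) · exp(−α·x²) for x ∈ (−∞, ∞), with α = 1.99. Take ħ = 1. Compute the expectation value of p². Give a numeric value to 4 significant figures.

p² φ = −ħ² d²φ/dx²; ⟨p²⟩ = −ħ² ∫ φ*·φ'' dx / ∫|φ|² dx.
Expand each integrand as polynomial × e^(−2αx²) and use ∫x^(2j)·e^(−2αx²) dx = (2j−1)!!/(4α)^j · √(π/(2α)), odd powers → 0; here √(π/(2α)) = 0.88845. Differentiate with the product rule, d/dx e^(−αx²) = −2αx·e^(−αx²).
State is unnormalized: ∫|φ|² dx = 0.31174, and ∫φ*·(−ħ² φ'') dx = 1.5035, so ⟨p²⟩ = 1.5035 / 0.31174.
⟨p²⟩ = 4.8230.

4.823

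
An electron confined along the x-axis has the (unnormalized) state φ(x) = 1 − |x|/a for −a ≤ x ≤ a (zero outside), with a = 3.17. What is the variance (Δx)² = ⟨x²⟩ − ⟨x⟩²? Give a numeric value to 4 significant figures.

Compute ⟨x⟩ and ⟨x²⟩ separately, then (Δx)² = ⟨x²⟩ − ⟨x⟩².
φ is even, so ∫ over [−a, a] = 2∫₀ᵃ with φ = 1 − x/a there: ∫₀ᵃ (1 − x/a)² dx = a/3, ∫₀ᵃ x²(1 − x/a)² dx = a³/30, ∫₀ᵃ x⁴(1 − x/a)² dx = a⁵/105.
Normalization: ∫|φ|² dx = 2.1133.
⟨x⟩ = 0.0000 and ⟨x²⟩ = 1.0049.
(Δx)² = 1.0049 − (0.0000)² = 1.0049.

1.005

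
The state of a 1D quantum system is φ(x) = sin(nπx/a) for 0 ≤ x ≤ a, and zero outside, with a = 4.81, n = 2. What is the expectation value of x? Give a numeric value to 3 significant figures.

2.41

⟨x⟩ = ∫ x·|φ|² dx / ∫|φ|² dx (integrals over the domain).
With sin²θ = (1 − cos2θ)/2 on 0 ≤ x ≤ a: ∫sin²(nπx/a) dx = a/2, ∫x·sin²(nπx/a) dx = a²/4, ∫x²·sin²(nπx/a) dx = a³·(1/6 − 1/(4n²π²)); higher powers xᵏ the same way, integrating xᵏ·cos(2nπx/a) by parts.
State is unnormalized: ∫|φ|² dx = 2.4050, and ∫φ*·x·φ dx = 5.7840, so ⟨x⟩ = 5.7840 / 2.4050.
⟨x⟩ = 2.4050.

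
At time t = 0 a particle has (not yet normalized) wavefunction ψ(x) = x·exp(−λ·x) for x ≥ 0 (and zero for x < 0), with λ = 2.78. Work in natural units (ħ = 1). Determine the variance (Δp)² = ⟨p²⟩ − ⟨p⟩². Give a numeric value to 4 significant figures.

Compute ⟨p⟩ and ⟨p²⟩ separately; (Δp)² = ⟨p²⟩ − ⟨p⟩².
Differentiate x·exp(−λ·x) with the product rule; every integrand then reduces to terms xʲ·e^(−2λx) on [0, ∞), with ∫₀^∞ xʲ·e^(−2λx) dx = j!/(2λ)^(j+1).
Normalization: ∫|ψ|² dx = 0.011636.
⟨p⟩ = 0.0000 and ⟨p²⟩ = 7.7284.
(Δp)² = 7.7284 − (0.0000)² = 7.7284.

7.728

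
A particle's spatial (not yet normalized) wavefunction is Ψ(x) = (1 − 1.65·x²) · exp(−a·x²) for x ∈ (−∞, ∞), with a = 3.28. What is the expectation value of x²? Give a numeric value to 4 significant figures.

0.04622

⟨x²⟩ = ∫ x²·|Ψ|² dx / ∫|Ψ|² dx (integrals over the domain).
Expand each integrand as polynomial × e^(−2ax²) and use ∫x^(2j)·e^(−2ax²) dx = (2j−1)!!/(4a)^j · √(π/(2a)), odd powers → 0; here √(π/(2a)) = 0.69203.
State is unnormalized: ∫|Ψ|² dx = 0.55080, and ∫Ψ*·x²·Ψ dx = 0.025459, so ⟨x²⟩ = 0.025459 / 0.55080.
⟨x²⟩ = 0.046221.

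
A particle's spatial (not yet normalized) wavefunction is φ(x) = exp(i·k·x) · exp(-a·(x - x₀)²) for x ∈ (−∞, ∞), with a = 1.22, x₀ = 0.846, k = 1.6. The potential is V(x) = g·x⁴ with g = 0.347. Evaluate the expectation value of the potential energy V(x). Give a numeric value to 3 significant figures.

0.527

⟨V⟩ = ∫ V(x)·|φ|² dx / ∫|φ|² dx.
Gaussian moments (u = x − x₀): ∫u^(2j)·e^(−2au²) du = (2j−1)!!/(4a)^j · √(π/(2a)), odd powers integrate to 0; here √(π/(2a)) = 1.1347.
State is unnormalized: ∫|φ|² dx = 1.1347, and ∫φ*·V(x)·φ dx = 0.59778, so ⟨V⟩ = 0.59778 / 1.1347.
⟨V⟩ = 0.52682.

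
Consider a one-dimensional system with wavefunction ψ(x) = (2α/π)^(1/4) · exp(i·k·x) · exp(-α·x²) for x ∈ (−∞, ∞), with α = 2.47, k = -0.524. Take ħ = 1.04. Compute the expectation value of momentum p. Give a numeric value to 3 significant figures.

-0.545

p ψ = −iħ dψ/dx; then ⟨p⟩ = ∫ ψ*·(pψ) dx.
Gaussian moments: ∫x^(2j)·e^(−2αx²) dx = (2j−1)!!/(4α)^j · √(π/(2α)), odd powers integrate to 0; here √(π/(2α)) = 0.79746. Derivatives: ψ′ = (ik − 2αx)·ψ, ψ″ = ((ik − 2αx)² − 2α)·ψ; the odd-in-x pieces drop out.
⟨p⟩ = -0.54496.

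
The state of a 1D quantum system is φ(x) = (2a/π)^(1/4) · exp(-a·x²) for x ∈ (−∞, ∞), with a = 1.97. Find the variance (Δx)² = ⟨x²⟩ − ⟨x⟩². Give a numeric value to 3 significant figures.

0.127

Compute ⟨x⟩ and ⟨x²⟩ separately, then (Δx)² = ⟨x²⟩ − ⟨x⟩².
Gaussian moments: ∫x^(2j)·e^(−2ax²) dx = (2j−1)!!/(4a)^j · √(π/(2a)), odd powers integrate to 0; here √(π/(2a)) = 0.89295.
⟨x⟩ = 0.0000 and ⟨x²⟩ = 0.12690.
(Δx)² = 0.12690 − (0.0000)² = 0.12690.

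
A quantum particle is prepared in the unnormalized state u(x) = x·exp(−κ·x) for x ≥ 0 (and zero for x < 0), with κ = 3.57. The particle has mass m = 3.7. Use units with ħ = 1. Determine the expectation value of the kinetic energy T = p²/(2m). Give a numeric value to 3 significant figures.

T = −(ħ²/2m) d²/dx², so ⟨T⟩ = −(ħ²/2m) ∫ u*·u'' dx / ∫|u|² dx; with m = 3.7.
Differentiate x·exp(−κ·x) with the product rule; every integrand then reduces to terms xʲ·e^(−2κx) on [0, ∞), with ∫₀^∞ xʲ·e^(−2κx) dx = j!/(2κ)^(j+1).
State is unnormalized: ∫|u|² dx = 0.0054946, and ∫u*·(−ħ²/2m · u'') dx = 0.0094632, so ⟨T⟩ = 0.0094632 / 0.0054946.
⟨T⟩ = 1.7223.

1.72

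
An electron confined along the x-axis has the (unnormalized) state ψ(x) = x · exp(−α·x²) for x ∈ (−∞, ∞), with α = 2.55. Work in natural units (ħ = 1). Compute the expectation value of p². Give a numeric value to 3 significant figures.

p² ψ = −ħ² d²ψ/dx²; ⟨p²⟩ = −ħ² ∫ ψ*·ψ'' dx / ∫|ψ|² dx.
Expand each integrand as polynomial × e^(−2αx²) and use ∫x^(2j)·e^(−2αx²) dx = (2j−1)!!/(4α)^j · √(π/(2α)), odd powers → 0; here √(π/(2α)) = 0.78486. Differentiate with the product rule, d/dx e^(−αx²) = −2αx·e^(−αx²).
State is unnormalized: ∫|ψ|² dx = 0.076947, and ∫ψ*·(−ħ² ψ'') dx = 0.58864, so ⟨p²⟩ = 0.58864 / 0.076947.
⟨p²⟩ = 7.6500.

7.65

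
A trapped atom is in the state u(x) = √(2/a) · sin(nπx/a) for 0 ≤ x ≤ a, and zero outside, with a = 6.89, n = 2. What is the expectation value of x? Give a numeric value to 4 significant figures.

⟨x⟩ = ∫ x·|u|² dx (integrals over the domain).
With sin²θ = (1 − cos2θ)/2 on 0 ≤ x ≤ a: ∫sin²(nπx/a) dx = a/2, ∫x·sin²(nπx/a) dx = a²/4, ∫x²·sin²(nπx/a) dx = a³·(1/6 − 1/(4n²π²)); higher powers xᵏ the same way, integrating xᵏ·cos(2nπx/a) by parts.
⟨x⟩ = 3.4450.

3.445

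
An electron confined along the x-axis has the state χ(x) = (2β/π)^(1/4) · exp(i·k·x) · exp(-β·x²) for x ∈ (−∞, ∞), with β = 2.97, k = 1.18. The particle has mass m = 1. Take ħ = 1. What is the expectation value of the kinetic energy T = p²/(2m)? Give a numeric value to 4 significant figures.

T = −(ħ²/2m) d²/dx², so ⟨T⟩ = −(ħ²/2m) ∫ χ*·χ'' dx; with m = 1.
Gaussian moments: ∫x^(2j)·e^(−2βx²) dx = (2j−1)!!/(4β)^j · √(π/(2β)), odd powers integrate to 0; here √(π/(2β)) = 0.72725. Derivatives: χ′ = (ik − 2βx)·χ, χ″ = ((ik − 2βx)² − 2β)·χ; the odd-in-x pieces drop out.
⟨T⟩ = 2.1812.

2.181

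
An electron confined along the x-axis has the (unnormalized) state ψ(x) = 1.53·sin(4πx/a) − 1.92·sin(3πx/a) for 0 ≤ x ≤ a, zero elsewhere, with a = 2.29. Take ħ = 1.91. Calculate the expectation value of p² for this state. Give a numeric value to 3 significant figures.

80.5

p² ψ = −ħ² d²ψ/dx²; ⟨p²⟩ = −ħ² ∫ ψ*·ψ'' dx / ∫|ψ|² dx.
d²/dx² sin(jπx/a) = −(jπ/a)²·sin(jπx/a); on 0 ≤ x ≤ a, ∫sin²(jπx/a) dx = a/2 and ∫sin(jπx/a)·sin(lπx/a) dx = 0 for j ≠ l, so only diagonal terms survive in ∫|ψ|² and ∫ψ·ψ″; ∫ψ·ψ′ dx = [ψ²/2] between the walls = 0.
State is unnormalized: ∫|ψ|² dx = 6.9013, and ∫ψ*·(−ħ² ψ'') dx = 555.27, so ⟨p²⟩ = 555.27 / 6.9013.
⟨p²⟩ = 80.459.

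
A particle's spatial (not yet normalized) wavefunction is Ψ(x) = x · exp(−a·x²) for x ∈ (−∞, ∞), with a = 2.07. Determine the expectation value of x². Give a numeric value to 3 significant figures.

⟨x²⟩ = ∫ x²·|Ψ|² dx / ∫|Ψ|² dx (integrals over the domain).
Expand each integrand as polynomial × e^(−2ax²) and use ∫x^(2j)·e^(−2ax²) dx = (2j−1)!!/(4a)^j · √(π/(2a)), odd powers → 0; here √(π/(2a)) = 0.87111.
State is unnormalized: ∫|Ψ|² dx = 0.10521, and ∫Ψ*·x²·Ψ dx = 0.038118, so ⟨x²⟩ = 0.038118 / 0.10521.
⟨x²⟩ = 0.36232.

0.362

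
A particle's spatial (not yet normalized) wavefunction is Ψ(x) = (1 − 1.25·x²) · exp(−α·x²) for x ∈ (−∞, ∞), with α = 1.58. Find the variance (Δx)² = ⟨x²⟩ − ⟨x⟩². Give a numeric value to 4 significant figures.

Compute ⟨x⟩ and ⟨x²⟩ separately, then (Δx)² = ⟨x²⟩ − ⟨x⟩².
Expand each integrand as polynomial × e^(−2αx²) and use ∫x^(2j)·e^(−2αx²) dx = (2j−1)!!/(4α)^j · √(π/(2α)), odd powers → 0; here √(π/(2α)) = 0.99708.
Normalization: ∫|Ψ|² dx = 0.71968.
⟨x⟩ = 0.0000 and ⟨x²⟩ = 0.087703.
(Δx)² = 0.087703 − (0.0000)² = 0.087703.

0.08770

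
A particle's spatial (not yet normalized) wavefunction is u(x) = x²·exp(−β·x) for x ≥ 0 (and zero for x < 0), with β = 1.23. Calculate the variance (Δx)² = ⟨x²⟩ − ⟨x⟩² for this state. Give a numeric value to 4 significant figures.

0.8262

Compute ⟨x⟩ and ⟨x²⟩ separately, then (Δx)² = ⟨x²⟩ − ⟨x⟩².
Every integrand reduces to terms xʲ·e^(−2βx) on [0, ∞); use ∫₀^∞ xʲ·e^(−2βx) dx = j!/(2β)^(j+1).
Normalization: ∫|u|² dx = 0.26640.
⟨x⟩ = 2.0325 and ⟨x²⟩ = 4.9574.
(Δx)² = 4.9574 − (2.0325)² = 0.82623.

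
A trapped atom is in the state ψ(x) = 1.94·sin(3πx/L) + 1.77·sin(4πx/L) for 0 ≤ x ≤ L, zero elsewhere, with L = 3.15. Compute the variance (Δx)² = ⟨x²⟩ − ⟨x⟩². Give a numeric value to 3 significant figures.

Compute ⟨x⟩ and ⟨x²⟩ separately, then (Δx)² = ⟨x²⟩ − ⟨x⟩².
On 0 ≤ x ≤ L (j ≠ l): ∫sin²(jπx/L) dx = L/2, ∫sin(jπx/L)·sin(lπx/L) dx = 0; diagonal moments ∫x·sin²(jπx/L) dx = L²/4, ∫x²·sin²(jπx/L) dx = L³·(1/6 − 1/(4j²π²)); cross terms ∫x·sin(jπx/L)·sin(lπx/L) dx = 0 for j + l even and −4jlL²/(π²(j² − l²)²) for j + l odd, ∫x²·sin(jπx/L)·sin(lπx/L) dx = (−1)^(j+l)·4jlL³/(π²(j² − l²)²); higher powers the same way via product-to-sum and parts.
Normalization: ∫|ψ|² dx = 10.862.
⟨x⟩ = 0.95232 and ⟨x²⟩ = 1.3013.
(Δx)² = 1.3013 − (0.95232)² = 0.39440.

0.394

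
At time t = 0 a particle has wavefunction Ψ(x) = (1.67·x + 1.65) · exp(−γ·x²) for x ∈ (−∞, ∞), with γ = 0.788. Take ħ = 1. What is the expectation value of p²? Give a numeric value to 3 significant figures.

p² Ψ = −ħ² d²Ψ/dx²; ⟨p²⟩ = −ħ² ∫ Ψ*·Ψ'' dx / ∫|Ψ|² dx.
Expand each integrand as polynomial × e^(−2γx²) and use ∫x^(2j)·e^(−2γx²) dx = (2j−1)!!/(4γ)^j · √(π/(2γ)), odd powers → 0; here √(π/(2γ)) = 1.4119. Differentiate with the product rule, d/dx e^(−γx²) = −2γx·e^(−γx²).
State is unnormalized: ∫|Ψ|² dx = 5.0931, and ∫Ψ*·(−ħ² Ψ'') dx = 5.9821, so ⟨p²⟩ = 5.9821 / 5.0931.
⟨p²⟩ = 1.1746.

1.17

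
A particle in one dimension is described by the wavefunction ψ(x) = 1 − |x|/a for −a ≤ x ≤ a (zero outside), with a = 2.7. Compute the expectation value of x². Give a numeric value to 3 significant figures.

0.729

⟨x²⟩ = ∫ x²·|ψ|² dx / ∫|ψ|² dx (integrals over the domain).
ψ is even, so ∫ over [−a, a] = 2∫₀ᵃ with ψ = 1 − x/a there: ∫₀ᵃ (1 − x/a)² dx = a/3, ∫₀ᵃ x²(1 − x/a)² dx = a³/30, ∫₀ᵃ x⁴(1 − x/a)² dx = a⁵/105.
State is unnormalized: ∫|ψ|² dx = 1.8000, and ∫ψ*·x²·ψ dx = 1.3122, so ⟨x²⟩ = 1.3122 / 1.8000.
⟨x²⟩ = 0.72900.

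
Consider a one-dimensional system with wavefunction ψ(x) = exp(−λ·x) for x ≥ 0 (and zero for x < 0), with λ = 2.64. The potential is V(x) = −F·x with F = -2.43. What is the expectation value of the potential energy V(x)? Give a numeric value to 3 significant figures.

0.460

⟨V⟩ = ∫ V(x)·|ψ|² dx / ∫|ψ|² dx.
Every integrand reduces to terms xʲ·e^(−2λx) on [0, ∞); use ∫₀^∞ xʲ·e^(−2λx) dx = j!/(2λ)^(j+1).
State is unnormalized: ∫|ψ|² dx = 0.18939, and ∫ψ*·V(x)·ψ dx = 0.087164, so ⟨V⟩ = 0.087164 / 0.18939.
⟨V⟩ = 0.46023.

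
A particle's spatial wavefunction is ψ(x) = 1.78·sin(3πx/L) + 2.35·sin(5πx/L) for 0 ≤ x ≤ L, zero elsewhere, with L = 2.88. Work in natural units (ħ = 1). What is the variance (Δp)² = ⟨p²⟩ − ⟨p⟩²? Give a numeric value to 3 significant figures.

22.8

Compute ⟨p⟩ and ⟨p²⟩ separately; (Δp)² = ⟨p²⟩ − ⟨p⟩².
d²/dx² sin(jπx/L) = −(jπ/L)²·sin(jπx/L); on 0 ≤ x ≤ L, ∫sin²(jπx/L) dx = L/2 and ∫sin(jπx/L)·sin(lπx/L) dx = 0 for j ≠ l, so only diagonal terms survive in ∫|ψ|² and ∫ψ·ψ″; ∫ψ·ψ′ dx = [ψ²/2] between the walls = 0.
Normalization: ∫|ψ|² dx = 12.515.
⟨p⟩ = 0.0000 and ⟨p²⟩ = 22.807.
(Δp)² = 22.807 − (0.0000)² = 22.807.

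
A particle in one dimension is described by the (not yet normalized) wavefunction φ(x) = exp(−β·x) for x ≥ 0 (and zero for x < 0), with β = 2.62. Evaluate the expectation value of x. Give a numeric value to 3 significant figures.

⟨x⟩ = ∫ x·|φ|² dx / ∫|φ|² dx (integrals over the domain).
Every integrand reduces to terms xʲ·e^(−2βx) on [0, ∞); use ∫₀^∞ xʲ·e^(−2βx) dx = j!/(2β)^(j+1).
State is unnormalized: ∫|φ|² dx = 0.19084, and ∫φ*·x·φ dx = 0.036420, so ⟨x⟩ = 0.036420 / 0.19084.
⟨x⟩ = 0.19084.

0.191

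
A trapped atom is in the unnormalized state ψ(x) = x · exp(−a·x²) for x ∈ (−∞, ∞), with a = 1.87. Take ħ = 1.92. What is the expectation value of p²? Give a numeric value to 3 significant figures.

p² ψ = −ħ² d²ψ/dx²; ⟨p²⟩ = −ħ² ∫ ψ*·ψ'' dx / ∫|ψ|² dx.
Expand each integrand as polynomial × e^(−2ax²) and use ∫x^(2j)·e^(−2ax²) dx = (2j−1)!!/(4a)^j · √(π/(2a)), odd powers → 0; here √(π/(2a)) = 0.91651. Differentiate with the product rule, d/dx e^(−ax²) = −2ax·e^(−ax²).
State is unnormalized: ∫|ψ|² dx = 0.12253, and ∫ψ*·(−ħ² ψ'') dx = 2.5340, so ⟨p²⟩ = 2.5340 / 0.12253.
⟨p²⟩ = 20.681.

20.7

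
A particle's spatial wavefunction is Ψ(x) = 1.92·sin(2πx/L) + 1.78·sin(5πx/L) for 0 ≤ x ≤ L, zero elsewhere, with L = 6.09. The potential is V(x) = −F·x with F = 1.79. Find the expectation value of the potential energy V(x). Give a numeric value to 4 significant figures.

⟨V⟩ = ∫ V(x)·|Ψ|² dx / ∫|Ψ|² dx.
On 0 ≤ x ≤ L (j ≠ l): ∫sin²(jπx/L) dx = L/2, ∫sin(jπx/L)·sin(lπx/L) dx = 0; diagonal moments ∫x·sin²(jπx/L) dx = L²/4, ∫x²·sin²(jπx/L) dx = L³·(1/6 − 1/(4j²π²)); cross terms ∫x·sin(jπx/L)·sin(lπx/L) dx = 0 for j + l even and −4jlL²/(π²(j² − l²)²) for j + l odd, ∫x²·sin(jπx/L)·sin(lπx/L) dx = (−1)^(j+l)·4jlL³/(π²(j² − l²)²); higher powers the same way via product-to-sum and parts.
State is unnormalized: ∫|Ψ|² dx = 20.873, and ∫Ψ*·V(x)·Ψ dx = -109.60, so ⟨V⟩ = -109.60 / 20.873.
⟨V⟩ = -5.2508.

-5.251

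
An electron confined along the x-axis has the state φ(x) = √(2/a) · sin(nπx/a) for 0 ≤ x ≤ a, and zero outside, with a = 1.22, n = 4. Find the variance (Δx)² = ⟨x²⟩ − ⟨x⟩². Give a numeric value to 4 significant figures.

Compute ⟨x⟩ and ⟨x²⟩ separately, then (Δx)² = ⟨x²⟩ − ⟨x⟩².
With sin²θ = (1 − cos2θ)/2 on 0 ≤ x ≤ a: ∫sin²(nπx/a) dx = a/2, ∫x·sin²(nπx/a) dx = a²/4, ∫x²·sin²(nπx/a) dx = a³·(1/6 − 1/(4n²π²)); higher powers xᵏ the same way, integrating xᵏ·cos(2nπx/a) by parts.
⟨x⟩ = 0.61000 and ⟨x²⟩ = 0.49142.
(Δx)² = 0.49142 − (0.61000)² = 0.11932.

0.1193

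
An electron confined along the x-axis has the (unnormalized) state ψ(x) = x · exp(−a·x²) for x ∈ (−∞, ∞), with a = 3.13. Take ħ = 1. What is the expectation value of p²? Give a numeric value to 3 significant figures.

p² ψ = −ħ² d²ψ/dx²; ⟨p²⟩ = −ħ² ∫ ψ*·ψ'' dx / ∫|ψ|² dx.
Expand each integrand as polynomial × e^(−2ax²) and use ∫x^(2j)·e^(−2ax²) dx = (2j−1)!!/(4a)^j · √(π/(2a)), odd powers → 0; here √(π/(2a)) = 0.70842. Differentiate with the product rule, d/dx e^(−ax²) = −2ax·e^(−ax²).
State is unnormalized: ∫|ψ|² dx = 0.056583, and ∫ψ*·(−ħ² ψ'') dx = 0.53131, so ⟨p²⟩ = 0.53131 / 0.056583.
⟨p²⟩ = 9.3900.

9.39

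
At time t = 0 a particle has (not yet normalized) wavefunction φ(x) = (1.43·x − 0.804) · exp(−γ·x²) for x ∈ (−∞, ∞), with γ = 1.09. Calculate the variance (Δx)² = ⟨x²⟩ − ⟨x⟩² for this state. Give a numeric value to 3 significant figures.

Compute ⟨x⟩ and ⟨x²⟩ separately, then (Δx)² = ⟨x²⟩ − ⟨x⟩².
Expand each integrand as polynomial × e^(−2γx²) and use ∫x^(2j)·e^(−2γx²) dx = (2j−1)!!/(4γ)^j · √(π/(2γ)), odd powers → 0; here √(π/(2γ)) = 1.2005.
Normalization: ∫|φ|² dx = 1.3390.
⟨x⟩ = -0.47282 and ⟨x²⟩ = 0.42224.
(Δx)² = 0.42224 − (-0.47282)² = 0.19868.

0.199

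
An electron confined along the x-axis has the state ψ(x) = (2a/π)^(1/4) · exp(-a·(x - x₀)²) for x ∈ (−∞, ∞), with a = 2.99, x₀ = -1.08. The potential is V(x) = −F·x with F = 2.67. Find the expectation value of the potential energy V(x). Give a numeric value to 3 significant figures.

2.88

⟨V⟩ = ∫ V(x)·|ψ|² dx.
Gaussian moments (u = x − x₀): ∫u^(2j)·e^(−2au²) du = (2j−1)!!/(4a)^j · √(π/(2a)), odd powers integrate to 0; here √(π/(2a)) = 0.72481.
⟨V⟩ = 2.8836.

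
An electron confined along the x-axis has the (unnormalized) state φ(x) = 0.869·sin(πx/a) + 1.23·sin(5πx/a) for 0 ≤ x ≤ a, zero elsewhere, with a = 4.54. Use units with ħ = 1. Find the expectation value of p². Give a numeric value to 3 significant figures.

p² φ = −ħ² d²φ/dx²; ⟨p²⟩ = −ħ² ∫ φ*·φ'' dx / ∫|φ|² dx.
d²/dx² sin(jπx/a) = −(jπ/a)²·sin(jπx/a); on 0 ≤ x ≤ a, ∫sin²(jπx/a) dx = a/2 and ∫sin(jπx/a)·sin(lπx/a) dx = 0 for j ≠ l, so only diagonal terms survive in ∫|φ|² and ∫φ·φ″; ∫φ·φ′ dx = [φ²/2] between the walls = 0.
State is unnormalized: ∫|φ|² dx = 5.1485, and ∫φ*·(−ħ² φ'') dx = 41.932, so ⟨p²⟩ = 41.932 / 5.1485.
⟨p²⟩ = 8.1446.

8.14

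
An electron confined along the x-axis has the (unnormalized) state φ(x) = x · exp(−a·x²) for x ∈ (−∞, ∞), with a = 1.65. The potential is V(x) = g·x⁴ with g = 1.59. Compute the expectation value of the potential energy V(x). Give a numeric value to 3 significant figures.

0.548

⟨V⟩ = ∫ V(x)·|φ|² dx / ∫|φ|² dx.
Expand each integrand as polynomial × e^(−2ax²) and use ∫x^(2j)·e^(−2ax²) dx = (2j−1)!!/(4a)^j · √(π/(2a)), odd powers → 0; here √(π/(2a)) = 0.97570.
State is unnormalized: ∫|φ|² dx = 0.14783, and ∫φ*·V(x)·φ dx = 0.080942, so ⟨V⟩ = 0.080942 / 0.14783.
⟨V⟩ = 0.54752.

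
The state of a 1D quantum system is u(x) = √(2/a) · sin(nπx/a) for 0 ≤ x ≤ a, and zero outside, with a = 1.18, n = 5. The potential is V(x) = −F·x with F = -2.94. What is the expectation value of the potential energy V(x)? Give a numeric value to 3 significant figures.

⟨V⟩ = ∫ V(x)·|u|² dx.
With sin²θ = (1 − cos2θ)/2 on 0 ≤ x ≤ a: ∫sin²(nπx/a) dx = a/2, ∫x·sin²(nπx/a) dx = a²/4, ∫x²·sin²(nπx/a) dx = a³·(1/6 − 1/(4n²π²)); higher powers xᵏ the same way, integrating xᵏ·cos(2nπx/a) by parts.
⟨V⟩ = 1.7346.

1.73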